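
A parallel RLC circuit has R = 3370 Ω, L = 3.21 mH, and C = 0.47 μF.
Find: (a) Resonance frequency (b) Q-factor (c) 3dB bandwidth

Step 1 — Resonance: ω₀ = 1/√(LC) = 1/√(0.00321·4.7e-07) = 2.575e+04 rad/s.
Step 2 — f₀ = ω₀/(2π) = 4097 Hz.
Step 3 — Parallel Q: Q = R/(ω₀L) = 3370/(2.575e+04·0.00321) = 40.78.
Step 4 — Bandwidth: Δω = ω₀/Q = 631.4 rad/s; BW = Δω/(2π) = 100.5 Hz.

(a) f₀ = 4097 Hz  (b) Q = 40.78  (c) BW = 100.5 Hz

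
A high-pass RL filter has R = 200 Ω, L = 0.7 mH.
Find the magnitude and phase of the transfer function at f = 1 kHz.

Step 1 — Angular frequency: ω = 2π·1000 = 6283 rad/s.
Step 2 — Transfer function: H(jω) = jωL/(R + jωL).
Step 3 — Numerator jωL = j·4.398; denominator R + jωL = 200 + j4.398.
Step 4 — H = 0.0004834 + j0.02198.
Step 5 — Magnitude: |H| = 0.02199 (-33.2 dB); phase: φ = 88.7°.

|H| = 0.02199 (-33.2 dB), φ = 88.7°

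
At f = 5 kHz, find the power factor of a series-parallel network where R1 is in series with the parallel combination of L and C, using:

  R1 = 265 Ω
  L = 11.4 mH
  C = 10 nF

Step 1 — Angular frequency: ω = 2π·f = 2π·5000 = 3.142e+04 rad/s.
Step 2 — Component impedances:
  R1: Z = R = 265 Ω
  L: Z = jωL = j·3.142e+04·0.0114 = 0 + j358.1 Ω
  C: Z = 1/(jωC) = -j/(ω·C) = 0 - j3183 Ω
Step 3 — Parallel branch: L || C = 1/(1/L + 1/C) = 0 + j403.5 Ω.
Step 4 — Series with R1: Z_total = R1 + (L || C) = 265 + j403.5 Ω = 482.8∠56.7° Ω.
Step 5 — Power factor: PF = cos(φ) = Re(Z)/|Z| = 265/482.8 = 0.5489.
Step 6 — Type: Im(Z) = 403.5 ⇒ lagging (phase φ = 56.7°).

PF = 0.5489 (lagging, φ = 56.7°)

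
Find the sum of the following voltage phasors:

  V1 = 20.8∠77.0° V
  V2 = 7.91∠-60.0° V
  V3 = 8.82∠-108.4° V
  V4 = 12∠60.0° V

Step 1 — Convert each phasor to rectangular form:
  V1 = 20.8·(cos(77.0°) + j·sin(77.0°)) = 4.679 + j20.27 V
  V2 = 7.91·(cos(-60.0°) + j·sin(-60.0°)) = 3.955 - j6.85 V
  V3 = 8.82·(cos(-108.4°) + j·sin(-108.4°)) = -2.784 - j8.369 V
  V4 = 12·(cos(60.0°) + j·sin(60.0°)) = 6 + j10.39 V
Step 2 — Sum components: V_total = 11.85 + j15.44 V.
Step 3 — Convert to polar: |V_total| = 19.46 V, ∠V_total = 52.5°.

V_total = 19.46∠52.5° V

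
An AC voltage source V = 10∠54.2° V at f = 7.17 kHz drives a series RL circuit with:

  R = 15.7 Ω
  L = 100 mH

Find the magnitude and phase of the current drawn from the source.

Step 1 — Angular frequency: ω = 2π·f = 2π·7170 = 4.505e+04 rad/s.
Step 2 — Component impedances:
  R: Z = R = 15.7 Ω
  L: Z = jωL = j·4.505e+04·0.1 = 0 + j4505 Ω
Step 3 — Series combination: Z_total = R + L = 15.7 + j4505 Ω = 4505∠89.8° Ω.
Step 4 — Source phasor: V = 10∠54.2° V = 5.85 + j8.111 V.
Step 5 — Ohm's law: I = V / Z_total = (5.85 + j8.111) / (15.7 + j4505) = 0.001805 - j0.001292 A.
Step 6 — Convert to polar: |I| = 0.00222 A, ∠I = -35.6°.

I = 0.00222∠-35.6° A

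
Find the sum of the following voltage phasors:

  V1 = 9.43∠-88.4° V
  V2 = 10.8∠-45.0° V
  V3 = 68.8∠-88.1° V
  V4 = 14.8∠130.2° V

Step 1 — Convert each phasor to rectangular form:
  V1 = 9.43·(cos(-88.4°) + j·sin(-88.4°)) = 0.2633 - j9.426 V
  V2 = 10.8·(cos(-45.0°) + j·sin(-45.0°)) = 7.637 - j7.637 V
  V3 = 68.8·(cos(-88.1°) + j·sin(-88.1°)) = 2.281 - j68.76 V
  V4 = 14.8·(cos(130.2°) + j·sin(130.2°)) = -9.553 + j11.3 V
Step 2 — Sum components: V_total = 0.6284 - j74.52 V.
Step 3 — Convert to polar: |V_total| = 74.52 V, ∠V_total = -89.5°.

V_total = 74.52∠-89.5° V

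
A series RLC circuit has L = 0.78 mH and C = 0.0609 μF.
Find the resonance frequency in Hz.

Step 1 — Resonance condition Im(Z)=0 gives ω₀ = 1/√(LC).
Step 2 — ω₀ = 1/√(0.00078·6.09e-08) = 1.451e+05 rad/s.
Step 3 — f₀ = ω₀/(2π) = 2.309e+04 Hz.

f₀ = 2.309e+04 Hz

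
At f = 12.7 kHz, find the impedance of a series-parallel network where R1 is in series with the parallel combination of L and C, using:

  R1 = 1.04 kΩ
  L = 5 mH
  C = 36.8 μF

Step 1 — Angular frequency: ω = 2π·f = 2π·1.27e+04 = 7.98e+04 rad/s.
Step 2 — Component impedances:
  R1: Z = R = 1040 Ω
  L: Z = jωL = j·7.98e+04·0.005 = 0 + j399 Ω
  C: Z = 1/(jωC) = -j/(ω·C) = 0 - j0.3405 Ω
Step 3 — Parallel branch: L || C = 1/(1/L + 1/C) = 0 - j0.3408 Ω.
Step 4 — Series with R1: Z_total = R1 + (L || C) = 1040 - j0.3408 Ω = 1040∠-0.0° Ω.

Z = 1040 - j0.3408 Ω = 1040∠-0.0° Ω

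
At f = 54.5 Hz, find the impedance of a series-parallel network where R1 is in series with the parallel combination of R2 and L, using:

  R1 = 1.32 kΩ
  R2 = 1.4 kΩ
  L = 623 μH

Step 1 — Angular frequency: ω = 2π·f = 2π·54.5 = 342.4 rad/s.
Step 2 — Component impedances:
  R1: Z = R = 1320 Ω
  R2: Z = R = 1400 Ω
  L: Z = jωL = j·342.4·0.000623 = 0 + j0.2133 Ω
Step 3 — Parallel branch: R2 || L = 1/(1/R2 + 1/L) = 3.251e-05 + j0.2133 Ω.
Step 4 — Series with R1: Z_total = R1 + (R2 || L) = 1320 + j0.2133 Ω = 1320∠0.0° Ω.

Z = 1320 + j0.2133 Ω = 1320∠0.0° Ω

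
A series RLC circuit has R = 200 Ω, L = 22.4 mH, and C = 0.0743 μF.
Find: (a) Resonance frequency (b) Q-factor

Step 1 — Resonance condition Im(Z)=0 gives ω₀ = 1/√(LC).
Step 2 — ω₀ = 1/√(0.0224·7.43e-08) = 2.451e+04 rad/s.
Step 3 — f₀ = ω₀/(2π) = 3901 Hz.
Step 4 — Series Q: Q = ω₀L/R = 2.451e+04·0.0224/200 = 2.745.

(a) f₀ = 3901 Hz  (b) Q = 2.745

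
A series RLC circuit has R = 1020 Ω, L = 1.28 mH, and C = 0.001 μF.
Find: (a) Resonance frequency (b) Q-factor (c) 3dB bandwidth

Step 1 — Resonance condition Im(Z)=0 gives ω₀ = 1/√(LC).
Step 2 — ω₀ = 1/√(0.00128·1e-09) = 8.839e+05 rad/s.
Step 3 — f₀ = ω₀/(2π) = 1.407e+05 Hz.
Step 4 — Series Q: Q = ω₀L/R = 8.839e+05·0.00128/1020 = 1.109.
Step 5 — 3dB bandwidth: Δω = ω₀/Q = 7.969e+05 rad/s; BW = Δω/(2π) = 1.268e+05 Hz.

(a) f₀ = 1.407e+05 Hz  (b) Q = 1.109  (c) BW = 1.268e+05 Hz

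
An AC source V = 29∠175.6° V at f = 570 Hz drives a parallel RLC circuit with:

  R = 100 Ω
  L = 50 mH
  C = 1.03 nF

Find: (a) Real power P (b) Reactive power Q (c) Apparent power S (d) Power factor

Step 1 — Angular frequency: ω = 2π·f = 2π·570 = 3581 rad/s.
Step 2 — Component impedances:
  R: Z = R = 100 Ω
  L: Z = jωL = j·3581·0.05 = 0 + j179.1 Ω
  C: Z = 1/(jωC) = -j/(ω·C) = 0 - j2.711e+05 Ω
Step 3 — Parallel combination: 1/Z_total = 1/R + 1/L + 1/C; Z_total = 76.25 + j42.55 Ω = 87.32∠29.2° Ω.
Step 4 — Source phasor: V = 29∠175.6° V = -28.91 + j2.225 V.
Step 5 — Current: I = V / Z = -0.2767 + j0.1836 A = 0.3321∠146.4° A.
Step 6 — Complex power: S = V·I* = 8.41 + j4.693 VA.
Step 7 — Real power: P = Re(S) = 8.41 W.
Step 8 — Reactive power: Q = Im(S) = 4.693 VAR.
Step 9 — Apparent power: |S| = 9.631 VA.
Step 10 — Power factor: PF = P/|S| = 0.8732 (lagging).

(a) P = 8.41 W  (b) Q = 4.693 VAR  (c) S = 9.631 VA  (d) PF = 0.8732 (lagging)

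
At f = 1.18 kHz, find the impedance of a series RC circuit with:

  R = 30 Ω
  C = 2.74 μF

Step 1 — Angular frequency: ω = 2π·f = 2π·1180 = 7414 rad/s.
Step 2 — Component impedances:
  R: Z = R = 30 Ω
  C: Z = 1/(jωC) = -j/(ω·C) = 0 - j49.23 Ω
Step 3 — Series combination: Z_total = R + C = 30 - j49.23 Ω = 57.65∠-58.6° Ω.

Z = 30 - j49.23 Ω = 57.65∠-58.6° Ω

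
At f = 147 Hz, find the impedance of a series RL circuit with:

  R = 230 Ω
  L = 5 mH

Step 1 — Angular frequency: ω = 2π·f = 2π·147 = 923.6 rad/s.
Step 2 — Component impedances:
  R: Z = R = 230 Ω
  L: Z = jωL = j·923.6·0.005 = 0 + j4.618 Ω
Step 3 — Series combination: Z_total = R + L = 230 + j4.618 Ω = 230∠1.2° Ω.

Z = 230 + j4.618 Ω = 230∠1.2° Ω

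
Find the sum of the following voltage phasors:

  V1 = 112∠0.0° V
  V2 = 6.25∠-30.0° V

Step 1 — Convert each phasor to rectangular form:
  V1 = 112·(cos(0.0°) + j·sin(0.0°)) = 112 V
  V2 = 6.25·(cos(-30.0°) + j·sin(-30.0°)) = 5.413 - j3.125 V
Step 2 — Sum components: V_total = 117.4 - j3.125 V.
Step 3 — Convert to polar: |V_total| = 117.5 V, ∠V_total = -1.5°.

V_total = 117.5∠-1.5° V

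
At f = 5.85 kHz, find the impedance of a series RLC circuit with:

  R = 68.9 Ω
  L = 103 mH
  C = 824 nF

Step 1 — Angular frequency: ω = 2π·f = 2π·5850 = 3.676e+04 rad/s.
Step 2 — Component impedances:
  R: Z = R = 68.9 Ω
  L: Z = jωL = j·3.676e+04·0.103 = 0 + j3786 Ω
  C: Z = 1/(jωC) = -j/(ω·C) = 0 - j33.02 Ω
Step 3 — Series combination: Z_total = R + L + C = 68.9 + j3753 Ω = 3754∠88.9° Ω.

Z = 68.9 + j3753 Ω = 3754∠88.9° Ω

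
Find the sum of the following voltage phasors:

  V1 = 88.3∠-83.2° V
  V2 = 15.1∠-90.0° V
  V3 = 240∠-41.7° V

Step 1 — Convert each phasor to rectangular form:
  V1 = 88.3·(cos(-83.2°) + j·sin(-83.2°)) = 10.46 - j87.68 V
  V2 = 15.1·(cos(-90.0°) + j·sin(-90.0°)) = 0 - j15.1 V
  V3 = 240·(cos(-41.7°) + j·sin(-41.7°)) = 179.2 - j159.7 V
Step 2 — Sum components: V_total = 189.6 - j262.4 V.
Step 3 — Convert to polar: |V_total| = 323.8 V, ∠V_total = -54.1°.

V_total = 323.8∠-54.1° V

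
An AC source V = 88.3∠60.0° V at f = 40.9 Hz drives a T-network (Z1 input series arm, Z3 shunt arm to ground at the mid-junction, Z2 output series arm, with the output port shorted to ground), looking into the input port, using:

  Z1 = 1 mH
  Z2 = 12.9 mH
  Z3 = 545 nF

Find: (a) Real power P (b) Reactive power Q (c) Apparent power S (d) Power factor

Step 1 — Angular frequency: ω = 2π·f = 2π·40.9 = 257 rad/s.
Step 2 — Component impedances:
  Z1: Z = jωL = j·257·0.001 = 0 + j0.257 Ω
  Z2: Z = jωL = j·257·0.0129 = 0 + j3.315 Ω
  Z3: Z = 1/(jωC) = -j/(ω·C) = 0 - j7140 Ω
Step 3 — With the output port shorted to ground, the output series arm Z2 runs from the junction to ground; the shunt arm Z3 also runs from the junction to ground. They appear in parallel: Z3 || Z2 = 0 + j3.317 Ω.
Step 4 — Series with input arm Z1: Z_in = Z1 + (Z3 || Z2) = 0 + j3.574 Ω = 3.574∠90.0° Ω.
Step 5 — Source phasor: V = 88.3∠60.0° V = 44.15 + j76.47 V.
Step 6 — Current: I = V / Z = 21.4 - j12.35 A = 24.71∠-30.0° A.
Step 7 — Complex power: S = V·I* = 0 + j2182 VA.
Step 8 — Real power: P = Re(S) = 0 W.
Step 9 — Reactive power: Q = Im(S) = 2182 VAR.
Step 10 — Apparent power: |S| = 2182 VA.
Step 11 — Power factor: PF = P/|S| = 0 (lagging).

(a) P = 0 W  (b) Q = 2182 VAR  (c) S = 2182 VA  (d) PF = 0 (lagging)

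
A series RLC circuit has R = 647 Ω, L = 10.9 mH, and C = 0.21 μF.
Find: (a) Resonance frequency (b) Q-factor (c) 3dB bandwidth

Step 1 — Resonance condition Im(Z)=0 gives ω₀ = 1/√(LC).
Step 2 — ω₀ = 1/√(0.0109·2.1e-07) = 2.09e+04 rad/s.
Step 3 — f₀ = ω₀/(2π) = 3327 Hz.
Step 4 — Series Q: Q = ω₀L/R = 2.09e+04·0.0109/647 = 0.3521.
Step 5 — 3dB bandwidth: Δω = ω₀/Q = 5.936e+04 rad/s; BW = Δω/(2π) = 9447 Hz.

(a) f₀ = 3327 Hz  (b) Q = 0.3521  (c) BW = 9447 Hz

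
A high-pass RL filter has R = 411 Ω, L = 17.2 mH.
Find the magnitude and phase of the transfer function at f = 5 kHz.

Step 1 — Angular frequency: ω = 2π·5000 = 3.142e+04 rad/s.
Step 2 — Transfer function: H(jω) = jωL/(R + jωL).
Step 3 — Numerator jωL = j·540.4; denominator R + jωL = 411 + j540.4.
Step 4 — H = 0.6335 + j0.4818.
Step 5 — Magnitude: |H| = 0.7959 (-2.0 dB); phase: φ = 37.3°.

|H| = 0.7959 (-2.0 dB), φ = 37.3°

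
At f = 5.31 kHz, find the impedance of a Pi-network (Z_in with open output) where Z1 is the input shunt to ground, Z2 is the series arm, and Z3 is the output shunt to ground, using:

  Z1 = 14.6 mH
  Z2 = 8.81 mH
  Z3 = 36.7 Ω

Step 1 — Angular frequency: ω = 2π·f = 2π·5310 = 3.336e+04 rad/s.
Step 2 — Component impedances:
  Z1: Z = jωL = j·3.336e+04·0.0146 = 0 + j487.1 Ω
  Z2: Z = jωL = j·3.336e+04·0.00881 = 0 + j293.9 Ω
  Z3: Z = R = 36.7 Ω
Step 3 — With open output, the series arm Z2 and the output shunt Z3 appear in series to ground: Z2 + Z3 = 36.7 + j293.9 Ω.
Step 4 — Parallel with input shunt Z1: Z_in = Z1 || (Z2 + Z3) = 14.24 + j184 Ω = 184.5∠85.6° Ω.

Z = 14.24 + j184 Ω = 184.5∠85.6° Ω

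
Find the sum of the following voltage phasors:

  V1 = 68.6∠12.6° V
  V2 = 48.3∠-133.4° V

Step 1 — Convert each phasor to rectangular form:
  V1 = 68.6·(cos(12.6°) + j·sin(12.6°)) = 66.95 + j14.96 V
  V2 = 48.3·(cos(-133.4°) + j·sin(-133.4°)) = -33.19 - j35.09 V
Step 2 — Sum components: V_total = 33.76 - j20.13 V.
Step 3 — Convert to polar: |V_total| = 39.31 V, ∠V_total = -30.8°.

V_total = 39.31∠-30.8° V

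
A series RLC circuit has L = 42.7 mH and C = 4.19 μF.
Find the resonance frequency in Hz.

Step 1 — Resonance condition Im(Z)=0 gives ω₀ = 1/√(LC).
Step 2 — ω₀ = 1/√(0.0427·4.19e-06) = 2364 rad/s.
Step 3 — f₀ = ω₀/(2π) = 376.3 Hz.

f₀ = 376.3 Hz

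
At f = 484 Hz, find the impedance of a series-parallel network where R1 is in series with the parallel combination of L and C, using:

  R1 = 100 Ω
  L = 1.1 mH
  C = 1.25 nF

Step 1 — Angular frequency: ω = 2π·f = 2π·484 = 3041 rad/s.
Step 2 — Component impedances:
  R1: Z = R = 100 Ω
  L: Z = jωL = j·3041·0.0011 = 0 + j3.345 Ω
  C: Z = 1/(jωC) = -j/(ω·C) = 0 - j2.631e+05 Ω
Step 3 — Parallel branch: L || C = 1/(1/L + 1/C) = 0 + j3.345 Ω.
Step 4 — Series with R1: Z_total = R1 + (L || C) = 100 + j3.345 Ω = 100.1∠1.9° Ω.

Z = 100 + j3.345 Ω = 100.1∠1.9° Ω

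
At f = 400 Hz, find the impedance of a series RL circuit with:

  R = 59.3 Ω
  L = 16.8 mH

Step 1 — Angular frequency: ω = 2π·f = 2π·400 = 2513 rad/s.
Step 2 — Component impedances:
  R: Z = R = 59.3 Ω
  L: Z = jωL = j·2513·0.0168 = 0 + j42.22 Ω
Step 3 — Series combination: Z_total = R + L = 59.3 + j42.22 Ω = 72.8∠35.5° Ω.

Z = 59.3 + j42.22 Ω = 72.8∠35.5° Ω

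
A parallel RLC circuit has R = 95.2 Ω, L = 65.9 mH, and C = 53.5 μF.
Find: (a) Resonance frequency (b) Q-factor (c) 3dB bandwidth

Step 1 — Resonance: ω₀ = 1/√(LC) = 1/√(0.0659·5.35e-05) = 532.6 rad/s.
Step 2 — f₀ = ω₀/(2π) = 84.76 Hz.
Step 3 — Parallel Q: Q = R/(ω₀L) = 95.2/(532.6·0.0659) = 2.713.
Step 4 — Bandwidth: Δω = ω₀/Q = 196.3 rad/s; BW = Δω/(2π) = 31.25 Hz.

(a) f₀ = 84.76 Hz  (b) Q = 2.713  (c) BW = 31.25 Hz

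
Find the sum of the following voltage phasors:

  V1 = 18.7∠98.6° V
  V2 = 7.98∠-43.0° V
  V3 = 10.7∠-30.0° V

Step 1 — Convert each phasor to rectangular form:
  V1 = 18.7·(cos(98.6°) + j·sin(98.6°)) = -2.796 + j18.49 V
  V2 = 7.98·(cos(-43.0°) + j·sin(-43.0°)) = 5.836 - j5.442 V
  V3 = 10.7·(cos(-30.0°) + j·sin(-30.0°)) = 9.266 - j5.35 V
Step 2 — Sum components: V_total = 12.31 + j7.697 V.
Step 3 — Convert to polar: |V_total| = 14.52 V, ∠V_total = 32.0°.

V_total = 14.52∠32.0° V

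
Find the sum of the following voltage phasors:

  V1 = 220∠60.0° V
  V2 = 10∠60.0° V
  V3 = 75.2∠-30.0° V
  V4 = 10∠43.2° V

Step 1 — Convert each phasor to rectangular form:
  V1 = 220·(cos(60.0°) + j·sin(60.0°)) = 110 + j190.5 V
  V2 = 10·(cos(60.0°) + j·sin(60.0°)) = 5 + j8.66 V
  V3 = 75.2·(cos(-30.0°) + j·sin(-30.0°)) = 65.13 - j37.6 V
  V4 = 10·(cos(43.2°) + j·sin(43.2°)) = 7.29 + j6.845 V
Step 2 — Sum components: V_total = 187.4 + j168.4 V.
Step 3 — Convert to polar: |V_total| = 252 V, ∠V_total = 41.9°.

V_total = 252∠41.9° V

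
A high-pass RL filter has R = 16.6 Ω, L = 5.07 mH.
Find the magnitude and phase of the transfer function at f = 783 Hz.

Step 1 — Angular frequency: ω = 2π·783 = 4920 rad/s.
Step 2 — Transfer function: H(jω) = jωL/(R + jωL).
Step 3 — Numerator jωL = j·24.94; denominator R + jωL = 16.6 + j24.94.
Step 4 — H = 0.693 + j0.4612.
Step 5 — Magnitude: |H| = 0.8325 (-1.6 dB); phase: φ = 33.6°.

|H| = 0.8325 (-1.6 dB), φ = 33.6°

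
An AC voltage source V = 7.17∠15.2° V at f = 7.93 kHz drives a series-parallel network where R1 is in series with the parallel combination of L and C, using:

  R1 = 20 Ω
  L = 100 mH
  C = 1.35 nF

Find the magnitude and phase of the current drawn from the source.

Step 1 — Angular frequency: ω = 2π·f = 2π·7930 = 4.983e+04 rad/s.
Step 2 — Component impedances:
  R1: Z = R = 20 Ω
  L: Z = jωL = j·4.983e+04·0.1 = 0 + j4983 Ω
  C: Z = 1/(jωC) = -j/(ω·C) = 0 - j1.487e+04 Ω
Step 3 — Parallel branch: L || C = 1/(1/L + 1/C) = 0 + j7494 Ω.
Step 4 — Series with R1: Z_total = R1 + (L || C) = 20 + j7494 Ω = 7494∠89.8° Ω.
Step 5 — Source phasor: V = 7.17∠15.2° V = 6.919 + j1.88 V.
Step 6 — Ohm's law: I = V / Z_total = (6.919 + j1.88) / (20 + j7494) = 0.0002533 - j0.0009226 A.
Step 7 — Convert to polar: |I| = 0.0009567 A, ∠I = -74.6°.

I = 0.0009567∠-74.6° A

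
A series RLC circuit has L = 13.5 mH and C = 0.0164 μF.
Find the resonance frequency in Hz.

Step 1 — Resonance condition Im(Z)=0 gives ω₀ = 1/√(LC).
Step 2 — ω₀ = 1/√(0.0135·1.64e-08) = 6.721e+04 rad/s.
Step 3 — f₀ = ω₀/(2π) = 1.07e+04 Hz.

f₀ = 1.07e+04 Hz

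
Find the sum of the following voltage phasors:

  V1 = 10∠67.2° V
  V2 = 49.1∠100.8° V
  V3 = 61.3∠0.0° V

Step 1 — Convert each phasor to rectangular form:
  V1 = 10·(cos(67.2°) + j·sin(67.2°)) = 3.875 + j9.219 V
  V2 = 49.1·(cos(100.8°) + j·sin(100.8°)) = -9.2 + j48.23 V
  V3 = 61.3·(cos(0.0°) + j·sin(0.0°)) = 61.3 V
Step 2 — Sum components: V_total = 55.97 + j57.45 V.
Step 3 — Convert to polar: |V_total| = 80.21 V, ∠V_total = 45.7°.

V_total = 80.21∠45.7° V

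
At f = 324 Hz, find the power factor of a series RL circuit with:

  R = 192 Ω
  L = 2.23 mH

Step 1 — Angular frequency: ω = 2π·f = 2π·324 = 2036 rad/s.
Step 2 — Component impedances:
  R: Z = R = 192 Ω
  L: Z = jωL = j·2036·0.00223 = 0 + j4.54 Ω
Step 3 — Series combination: Z_total = R + L = 192 + j4.54 Ω = 192.1∠1.4° Ω.
Step 4 — Power factor: PF = cos(φ) = Re(Z)/|Z| = 192/192.05 = 0.9997.
Step 5 — Type: Im(Z) = 4.54 ⇒ lagging (phase φ = 1.4°).

PF = 0.9997 (lagging, φ = 1.4°)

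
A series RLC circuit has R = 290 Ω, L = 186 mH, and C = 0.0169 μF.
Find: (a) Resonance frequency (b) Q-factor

Step 1 — Resonance condition Im(Z)=0 gives ω₀ = 1/√(LC).
Step 2 — ω₀ = 1/√(0.186·1.69e-08) = 1.784e+04 rad/s.
Step 3 — f₀ = ω₀/(2π) = 2839 Hz.
Step 4 — Series Q: Q = ω₀L/R = 1.784e+04·0.186/290 = 11.44.

(a) f₀ = 2839 Hz  (b) Q = 11.44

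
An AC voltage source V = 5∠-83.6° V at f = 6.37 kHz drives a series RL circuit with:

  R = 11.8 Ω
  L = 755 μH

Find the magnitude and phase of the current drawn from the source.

Step 1 — Angular frequency: ω = 2π·f = 2π·6370 = 4.002e+04 rad/s.
Step 2 — Component impedances:
  R: Z = R = 11.8 Ω
  L: Z = jωL = j·4.002e+04·0.000755 = 0 + j30.22 Ω
Step 3 — Series combination: Z_total = R + L = 11.8 + j30.22 Ω = 32.44∠68.7° Ω.
Step 4 — Source phasor: V = 5∠-83.6° V = 0.5573 - j4.969 V.
Step 5 — Ohm's law: I = V / Z_total = (0.5573 - j4.969) / (11.8 + j30.22) = -0.1364 - j0.07172 A.
Step 6 — Convert to polar: |I| = 0.1541 A, ∠I = -152.3°.

I = 0.1541∠-152.3° A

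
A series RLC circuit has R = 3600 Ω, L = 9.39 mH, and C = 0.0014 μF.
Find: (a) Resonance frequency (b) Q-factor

Step 1 — Resonance condition Im(Z)=0 gives ω₀ = 1/√(LC).
Step 2 — ω₀ = 1/√(0.00939·1.4e-09) = 2.758e+05 rad/s.
Step 3 — f₀ = ω₀/(2π) = 4.39e+04 Hz.
Step 4 — Series Q: Q = ω₀L/R = 2.758e+05·0.00939/3600 = 0.7194.

(a) f₀ = 4.39e+04 Hz  (b) Q = 0.7194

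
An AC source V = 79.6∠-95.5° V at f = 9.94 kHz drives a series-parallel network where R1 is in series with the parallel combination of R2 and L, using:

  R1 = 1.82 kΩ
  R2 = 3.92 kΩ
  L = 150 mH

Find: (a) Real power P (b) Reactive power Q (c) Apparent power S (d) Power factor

Step 1 — Angular frequency: ω = 2π·f = 2π·9940 = 6.245e+04 rad/s.
Step 2 — Component impedances:
  R1: Z = R = 1820 Ω
  R2: Z = R = 3920 Ω
  L: Z = jωL = j·6.245e+04·0.15 = 0 + j9368 Ω
Step 3 — Parallel branch: R2 || L = 1/(1/R2 + 1/L) = 3336 + j1396 Ω.
Step 4 — Series with R1: Z_total = R1 + (R2 || L) = 5156 + j1396 Ω = 5342∠15.1° Ω.
Step 5 — Source phasor: V = 79.6∠-95.5° V = -7.629 - j79.23 V.
Step 6 — Current: I = V / Z = -0.005255 - j0.01394 A = 0.0149∠-110.6° A.
Step 7 — Complex power: S = V·I* = 1.145 + j0.31 VA.
Step 8 — Real power: P = Re(S) = 1.145 W.
Step 9 — Reactive power: Q = Im(S) = 0.31 VAR.
Step 10 — Apparent power: |S| = 1.186 VA.
Step 11 — Power factor: PF = P/|S| = 0.9653 (lagging).

(a) P = 1.145 W  (b) Q = 0.31 VAR  (c) S = 1.186 VA  (d) PF = 0.9653 (lagging)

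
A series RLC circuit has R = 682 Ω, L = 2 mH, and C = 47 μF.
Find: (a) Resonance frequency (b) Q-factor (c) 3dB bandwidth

Step 1 — Resonance condition Im(Z)=0 gives ω₀ = 1/√(LC).
Step 2 — ω₀ = 1/√(0.002·4.7e-05) = 3262 rad/s.
Step 3 — f₀ = ω₀/(2π) = 519.1 Hz.
Step 4 — Series Q: Q = ω₀L/R = 3262·0.002/682 = 0.009565.
Step 5 — 3dB bandwidth: Δω = ω₀/Q = 3.41e+05 rad/s; BW = Δω/(2π) = 5.427e+04 Hz.

(a) f₀ = 519.1 Hz  (b) Q = 0.009565  (c) BW = 5.427e+04 Hz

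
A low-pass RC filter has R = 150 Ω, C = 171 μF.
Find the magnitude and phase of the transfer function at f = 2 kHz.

Step 1 — Angular frequency: ω = 2π·2000 = 1.257e+04 rad/s.
Step 2 — Transfer function: H(jω) = 1/(1 + jωRC).
Step 3 — Denominator: 1 + jωRC = 1 + j·1.257e+04·150·0.000171 = 1 + j322.3.
Step 4 — H = 9.625e-06 - j0.003102.
Step 5 — Magnitude: |H| = 0.003102 (-50.2 dB); phase: φ = -89.8°.

|H| = 0.003102 (-50.2 dB), φ = -89.8°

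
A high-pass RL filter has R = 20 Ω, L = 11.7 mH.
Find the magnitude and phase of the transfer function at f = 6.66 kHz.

Step 1 — Angular frequency: ω = 2π·6660 = 4.185e+04 rad/s.
Step 2 — Transfer function: H(jω) = jωL/(R + jωL).
Step 3 — Numerator jωL = j·489.6; denominator R + jωL = 20 + j489.6.
Step 4 — H = 0.9983 + j0.04078.
Step 5 — Magnitude: |H| = 0.9992 (-0.0 dB); phase: φ = 2.3°.

|H| = 0.9992 (-0.0 dB), φ = 2.3°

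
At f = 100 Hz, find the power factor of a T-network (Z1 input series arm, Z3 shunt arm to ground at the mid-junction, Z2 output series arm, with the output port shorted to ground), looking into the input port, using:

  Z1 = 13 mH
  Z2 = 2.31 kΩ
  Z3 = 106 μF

Step 1 — Angular frequency: ω = 2π·f = 2π·100 = 628.3 rad/s.
Step 2 — Component impedances:
  Z1: Z = jωL = j·628.3·0.013 = 0 + j8.168 Ω
  Z2: Z = R = 2310 Ω
  Z3: Z = 1/(jωC) = -j/(ω·C) = 0 - j15.01 Ω
Step 3 — With the output port shorted to ground, the output series arm Z2 runs from the junction to ground; the shunt arm Z3 also runs from the junction to ground. They appear in parallel: Z3 || Z2 = 0.09759 - j15.01 Ω.
Step 4 — Series with input arm Z1: Z_in = Z1 + (Z3 || Z2) = 0.09759 - j6.846 Ω = 6.847∠-89.2° Ω.
Step 5 — Power factor: PF = cos(φ) = Re(Z)/|Z| = 0.09759/6.847 = 0.01425.
Step 6 — Type: Im(Z) = -6.846 ⇒ leading (phase φ = -89.2°).

PF = 0.01425 (leading, φ = -89.2°)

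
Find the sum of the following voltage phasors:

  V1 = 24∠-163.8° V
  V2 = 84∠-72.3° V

Step 1 — Convert each phasor to rectangular form:
  V1 = 24·(cos(-163.8°) + j·sin(-163.8°)) = -23.05 - j6.696 V
  V2 = 84·(cos(-72.3°) + j·sin(-72.3°)) = 25.54 - j80.02 V
Step 2 — Sum components: V_total = 2.492 - j86.72 V.
Step 3 — Convert to polar: |V_total| = 86.76 V, ∠V_total = -88.4°.

V_total = 86.76∠-88.4° V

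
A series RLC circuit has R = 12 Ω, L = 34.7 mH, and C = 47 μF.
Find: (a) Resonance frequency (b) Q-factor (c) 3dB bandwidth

Step 1 — Resonance: ω₀ = 1/√(LC) = 1/√(0.0347·4.7e-05) = 783 rad/s.
Step 2 — f₀ = ω₀/(2π) = 124.6 Hz.
Step 3 — Series Q: Q = ω₀L/R = 783·0.0347/12 = 2.264.
Step 4 — Bandwidth: Δω = ω₀/Q = 345.8 rad/s; BW = Δω/(2π) = 55.04 Hz.

(a) f₀ = 124.6 Hz  (b) Q = 2.264  (c) BW = 55.04 Hz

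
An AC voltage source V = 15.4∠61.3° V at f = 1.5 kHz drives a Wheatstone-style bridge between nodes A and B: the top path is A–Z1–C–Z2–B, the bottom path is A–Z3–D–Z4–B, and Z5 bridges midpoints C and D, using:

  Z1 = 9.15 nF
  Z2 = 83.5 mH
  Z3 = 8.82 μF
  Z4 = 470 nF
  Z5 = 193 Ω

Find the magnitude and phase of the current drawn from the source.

Step 1 — Angular frequency: ω = 2π·f = 2π·1500 = 9425 rad/s.
Step 2 — Component impedances:
  Z1: Z = 1/(jωC) = -j/(ω·C) = 0 - j1.16e+04 Ω
  Z2: Z = jωL = j·9425·0.0835 = 0 + j787 Ω
  Z3: Z = 1/(jωC) = -j/(ω·C) = 0 - j12.03 Ω
  Z4: Z = 1/(jωC) = -j/(ω·C) = 0 - j225.8 Ω
  Z5: Z = R = 193 Ω
Step 3 — Bridge requires nodal analysis (the Z5 bridge couples midpoints C and D, so the two paths cannot be reduced to a simple series/parallel combination). Setting node B to ground and injecting 1 A at node A, the 3-node admittance system at A, C, D solves to V_A = Z_AB = 28.35 - j319.3 Ω = 320.6∠-84.9° Ω.
Step 4 — Source phasor: V = 15.4∠61.3° V = 7.395 + j13.51 V.
Step 5 — Ohm's law: I = V / Z_total = (7.395 + j13.51) / (28.35 - j319.3) = -0.03993 + j0.02671 A.
Step 6 — Convert to polar: |I| = 0.04804 A, ∠I = 146.2°.

I = 0.04804∠146.2° A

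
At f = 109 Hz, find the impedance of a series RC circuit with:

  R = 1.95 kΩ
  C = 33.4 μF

Step 1 — Angular frequency: ω = 2π·f = 2π·109 = 684.9 rad/s.
Step 2 — Component impedances:
  R: Z = R = 1950 Ω
  C: Z = 1/(jωC) = -j/(ω·C) = 0 - j43.72 Ω
Step 3 — Series combination: Z_total = R + C = 1950 - j43.72 Ω = 1950∠-1.3° Ω.

Z = 1950 - j43.72 Ω = 1950∠-1.3° Ω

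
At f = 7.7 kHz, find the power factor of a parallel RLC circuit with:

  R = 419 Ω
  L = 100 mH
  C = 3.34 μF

Step 1 — Angular frequency: ω = 2π·f = 2π·7700 = 4.838e+04 rad/s.
Step 2 — Component impedances:
  R: Z = R = 419 Ω
  L: Z = jωL = j·4.838e+04·0.1 = 0 + j4838 Ω
  C: Z = 1/(jωC) = -j/(ω·C) = 0 - j6.188 Ω
Step 3 — Parallel combination: 1/Z_total = 1/R + 1/L + 1/C; Z_total = 0.09162 - j6.195 Ω = 6.196∠-89.2° Ω.
Step 4 — Power factor: PF = cos(φ) = Re(Z)/|Z| = 0.09162/6.196 = 0.01479.
Step 5 — Type: Im(Z) = -6.195 ⇒ leading (phase φ = -89.2°).

PF = 0.01479 (leading, φ = -89.2°)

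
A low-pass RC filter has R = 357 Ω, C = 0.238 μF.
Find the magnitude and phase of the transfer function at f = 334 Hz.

Step 1 — Angular frequency: ω = 2π·334 = 2099 rad/s.
Step 2 — Transfer function: H(jω) = 1/(1 + jωRC).
Step 3 — Denominator: 1 + jωRC = 1 + j·2099·357·2.38e-07 = 1 + j0.1783.
Step 4 — H = 0.9692 - j0.1728.
Step 5 — Magnitude: |H| = 0.9845 (-0.1 dB); phase: φ = -10.1°.

|H| = 0.9845 (-0.1 dB), φ = -10.1°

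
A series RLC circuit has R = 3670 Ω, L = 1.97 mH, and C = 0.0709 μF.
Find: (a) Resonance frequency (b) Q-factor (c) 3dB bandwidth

Step 1 — Resonance: ω₀ = 1/√(LC) = 1/√(0.00197·7.09e-08) = 8.461e+04 rad/s.
Step 2 — f₀ = ω₀/(2π) = 1.347e+04 Hz.
Step 3 — Series Q: Q = ω₀L/R = 8.461e+04·0.00197/3670 = 0.04542.
Step 4 — Bandwidth: Δω = ω₀/Q = 1.863e+06 rad/s; BW = Δω/(2π) = 2.965e+05 Hz.

(a) f₀ = 1.347e+04 Hz  (b) Q = 0.04542  (c) BW = 2.965e+05 Hz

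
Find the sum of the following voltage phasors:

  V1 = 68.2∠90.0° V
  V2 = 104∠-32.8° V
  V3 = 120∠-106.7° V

Step 1 — Convert each phasor to rectangular form:
  V1 = 68.2·(cos(90.0°) + j·sin(90.0°)) = 0 + j68.2 V
  V2 = 104·(cos(-32.8°) + j·sin(-32.8°)) = 87.42 - j56.34 V
  V3 = 120·(cos(-106.7°) + j·sin(-106.7°)) = -34.48 - j114.9 V
Step 2 — Sum components: V_total = 52.94 - j103.1 V.
Step 3 — Convert to polar: |V_total| = 115.9 V, ∠V_total = -62.8°.

V_total = 115.9∠-62.8° V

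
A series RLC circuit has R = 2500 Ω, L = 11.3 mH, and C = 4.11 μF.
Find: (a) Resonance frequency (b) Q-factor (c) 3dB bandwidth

Step 1 — Resonance: ω₀ = 1/√(LC) = 1/√(0.0113·4.11e-06) = 4640 rad/s.
Step 2 — f₀ = ω₀/(2π) = 738.5 Hz.
Step 3 — Series Q: Q = ω₀L/R = 4640·0.0113/2500 = 0.02097.
Step 4 — Bandwidth: Δω = ω₀/Q = 2.212e+05 rad/s; BW = Δω/(2π) = 3.521e+04 Hz.

(a) f₀ = 738.5 Hz  (b) Q = 0.02097  (c) BW = 3.521e+04 Hz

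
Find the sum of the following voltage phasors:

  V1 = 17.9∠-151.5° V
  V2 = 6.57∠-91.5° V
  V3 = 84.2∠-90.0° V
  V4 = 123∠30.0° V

Step 1 — Convert each phasor to rectangular form:
  V1 = 17.9·(cos(-151.5°) + j·sin(-151.5°)) = -15.73 - j8.541 V
  V2 = 6.57·(cos(-91.5°) + j·sin(-91.5°)) = -0.172 - j6.568 V
  V3 = 84.2·(cos(-90.0°) + j·sin(-90.0°)) = 0 - j84.2 V
  V4 = 123·(cos(30.0°) + j·sin(30.0°)) = 106.5 + j61.5 V
Step 2 — Sum components: V_total = 90.62 - j37.81 V.
Step 3 — Convert to polar: |V_total| = 98.19 V, ∠V_total = -22.6°.

V_total = 98.19∠-22.6° V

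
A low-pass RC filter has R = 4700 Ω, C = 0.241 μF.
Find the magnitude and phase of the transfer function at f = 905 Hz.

Step 1 — Angular frequency: ω = 2π·905 = 5686 rad/s.
Step 2 — Transfer function: H(jω) = 1/(1 + jωRC).
Step 3 — Denominator: 1 + jωRC = 1 + j·5686·4700·2.41e-07 = 1 + j6.441.
Step 4 — H = 0.02354 - j0.1516.
Step 5 — Magnitude: |H| = 0.1534 (-16.3 dB); phase: φ = -81.2°.

|H| = 0.1534 (-16.3 dB), φ = -81.2°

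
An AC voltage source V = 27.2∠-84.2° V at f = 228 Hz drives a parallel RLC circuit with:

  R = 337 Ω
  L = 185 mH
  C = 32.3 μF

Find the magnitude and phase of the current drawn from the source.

Step 1 — Angular frequency: ω = 2π·f = 2π·228 = 1433 rad/s.
Step 2 — Component impedances:
  R: Z = R = 337 Ω
  L: Z = jωL = j·1433·0.185 = 0 + j265 Ω
  C: Z = 1/(jωC) = -j/(ω·C) = 0 - j21.61 Ω
Step 3 — Parallel combination: 1/Z_total = 1/R + 1/L + 1/C; Z_total = 1.635 - j23.42 Ω = 23.47∠-86.0° Ω.
Step 4 — Source phasor: V = 27.2∠-84.2° V = 2.749 - j27.06 V.
Step 5 — Ohm's law: I = V / Z_total = (2.749 - j27.06) / (1.635 - j23.42) = 1.158 + j0.03652 A.
Step 6 — Convert to polar: |I| = 1.159 A, ∠I = 1.8°.

I = 1.159∠1.8° A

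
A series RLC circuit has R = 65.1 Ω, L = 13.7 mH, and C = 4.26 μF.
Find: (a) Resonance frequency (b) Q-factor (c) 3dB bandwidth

Step 1 — Resonance: ω₀ = 1/√(LC) = 1/√(0.0137·4.26e-06) = 4139 rad/s.
Step 2 — f₀ = ω₀/(2π) = 658.8 Hz.
Step 3 — Series Q: Q = ω₀L/R = 4139·0.0137/65.1 = 0.8711.
Step 4 — Bandwidth: Δω = ω₀/Q = 4752 rad/s; BW = Δω/(2π) = 756.3 Hz.

(a) f₀ = 658.8 Hz  (b) Q = 0.8711  (c) BW = 756.3 Hz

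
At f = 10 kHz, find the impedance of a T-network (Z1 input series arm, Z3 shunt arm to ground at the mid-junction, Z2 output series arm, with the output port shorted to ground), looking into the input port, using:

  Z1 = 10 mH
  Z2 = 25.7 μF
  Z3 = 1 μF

Step 1 — Angular frequency: ω = 2π·f = 2π·1e+04 = 6.283e+04 rad/s.
Step 2 — Component impedances:
  Z1: Z = jωL = j·6.283e+04·0.01 = 0 + j628.3 Ω
  Z2: Z = 1/(jωC) = -j/(ω·C) = 0 - j0.6193 Ω
  Z3: Z = 1/(jωC) = -j/(ω·C) = 0 - j15.92 Ω
Step 3 — With the output port shorted to ground, the output series arm Z2 runs from the junction to ground; the shunt arm Z3 also runs from the junction to ground. They appear in parallel: Z3 || Z2 = 0 - j0.5961 Ω.
Step 4 — Series with input arm Z1: Z_in = Z1 + (Z3 || Z2) = 0 + j627.7 Ω = 627.7∠90.0° Ω.

Z = 0 + j627.7 Ω = 627.7∠90.0° Ω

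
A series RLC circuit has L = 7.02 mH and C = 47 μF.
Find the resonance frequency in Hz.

Step 1 — Resonance condition Im(Z)=0 gives ω₀ = 1/√(LC).
Step 2 — ω₀ = 1/√(0.00702·4.7e-05) = 1741 rad/s.
Step 3 — f₀ = ω₀/(2π) = 277.1 Hz.

f₀ = 277.1 Hz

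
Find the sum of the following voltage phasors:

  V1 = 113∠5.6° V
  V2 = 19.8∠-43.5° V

Step 1 — Convert each phasor to rectangular form:
  V1 = 113·(cos(5.6°) + j·sin(5.6°)) = 112.5 + j11.03 V
  V2 = 19.8·(cos(-43.5°) + j·sin(-43.5°)) = 14.36 - j13.63 V
Step 2 — Sum components: V_total = 126.8 - j2.603 V.
Step 3 — Convert to polar: |V_total| = 126.8 V, ∠V_total = -1.2°.

V_total = 126.8∠-1.2° V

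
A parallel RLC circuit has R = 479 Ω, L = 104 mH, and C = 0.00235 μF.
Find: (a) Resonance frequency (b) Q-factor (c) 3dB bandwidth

Step 1 — Resonance: ω₀ = 1/√(LC) = 1/√(0.104·2.35e-09) = 6.397e+04 rad/s.
Step 2 — f₀ = ω₀/(2π) = 1.018e+04 Hz.
Step 3 — Parallel Q: Q = R/(ω₀L) = 479/(6.397e+04·0.104) = 0.072.
Step 4 — Bandwidth: Δω = ω₀/Q = 8.884e+05 rad/s; BW = Δω/(2π) = 1.414e+05 Hz.

(a) f₀ = 1.018e+04 Hz  (b) Q = 0.072  (c) BW = 1.414e+05 Hz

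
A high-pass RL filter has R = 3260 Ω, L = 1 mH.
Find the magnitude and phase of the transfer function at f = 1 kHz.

Step 1 — Angular frequency: ω = 2π·1000 = 6283 rad/s.
Step 2 — Transfer function: H(jω) = jωL/(R + jωL).
Step 3 — Numerator jωL = j·6.283; denominator R + jωL = 3260 + j6.283.
Step 4 — H = 3.715e-06 + j0.001927.
Step 5 — Magnitude: |H| = 0.001927 (-54.3 dB); phase: φ = 89.9°.

|H| = 0.001927 (-54.3 dB), φ = 89.9°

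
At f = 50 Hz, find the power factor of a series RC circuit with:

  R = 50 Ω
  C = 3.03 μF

Step 1 — Angular frequency: ω = 2π·f = 2π·50 = 314.2 rad/s.
Step 2 — Component impedances:
  R: Z = R = 50 Ω
  C: Z = 1/(jωC) = -j/(ω·C) = 0 - j1051 Ω
Step 3 — Series combination: Z_total = R + C = 50 - j1051 Ω = 1052∠-87.3° Ω.
Step 4 — Power factor: PF = cos(φ) = Re(Z)/|Z| = 50/1051.7 = 0.04754.
Step 5 — Type: Im(Z) = -1051 ⇒ leading (phase φ = -87.3°).

PF = 0.04754 (leading, φ = -87.3°)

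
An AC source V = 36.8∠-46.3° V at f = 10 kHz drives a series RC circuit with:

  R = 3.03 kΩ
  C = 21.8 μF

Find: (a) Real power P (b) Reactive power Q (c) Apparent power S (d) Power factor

Step 1 — Angular frequency: ω = 2π·f = 2π·1e+04 = 6.283e+04 rad/s.
Step 2 — Component impedances:
  R: Z = R = 3030 Ω
  C: Z = 1/(jωC) = -j/(ω·C) = 0 - j0.7301 Ω
Step 3 — Series combination: Z_total = R + C = 3030 - j0.7301 Ω = 3030∠-0.0° Ω.
Step 4 — Source phasor: V = 36.8∠-46.3° V = 25.42 - j26.61 V.
Step 5 — Current: I = V / Z = 0.008393 - j0.008779 A = 0.01215∠-46.3° A.
Step 6 — Complex power: S = V·I* = 0.4469 - j0.0001077 VA.
Step 7 — Real power: P = Re(S) = 0.4469 W.
Step 8 — Reactive power: Q = Im(S) = -0.0001077 VAR.
Step 9 — Apparent power: |S| = 0.4469 VA.
Step 10 — Power factor: PF = P/|S| = 1 (leading).

(a) P = 0.4469 W  (b) Q = -0.0001077 VAR  (c) S = 0.4469 VA  (d) PF = 1 (leading)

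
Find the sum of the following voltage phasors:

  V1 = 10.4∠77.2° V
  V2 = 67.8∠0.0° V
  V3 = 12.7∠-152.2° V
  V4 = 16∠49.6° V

Step 1 — Convert each phasor to rectangular form:
  V1 = 10.4·(cos(77.2°) + j·sin(77.2°)) = 2.304 + j10.14 V
  V2 = 67.8·(cos(0.0°) + j·sin(0.0°)) = 67.8 V
  V3 = 12.7·(cos(-152.2°) + j·sin(-152.2°)) = -11.23 - j5.923 V
  V4 = 16·(cos(49.6°) + j·sin(49.6°)) = 10.37 + j12.18 V
Step 2 — Sum components: V_total = 69.24 + j16.4 V.
Step 3 — Convert to polar: |V_total| = 71.16 V, ∠V_total = 13.3°.

V_total = 71.16∠13.3° V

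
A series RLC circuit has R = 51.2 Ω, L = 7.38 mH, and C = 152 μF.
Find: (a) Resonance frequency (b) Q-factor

Step 1 — Resonance condition Im(Z)=0 gives ω₀ = 1/√(LC).
Step 2 — ω₀ = 1/√(0.00738·0.000152) = 944.2 rad/s.
Step 3 — f₀ = ω₀/(2π) = 150.3 Hz.
Step 4 — Series Q: Q = ω₀L/R = 944.2·0.00738/51.2 = 0.1361.

(a) f₀ = 150.3 Hz  (b) Q = 0.1361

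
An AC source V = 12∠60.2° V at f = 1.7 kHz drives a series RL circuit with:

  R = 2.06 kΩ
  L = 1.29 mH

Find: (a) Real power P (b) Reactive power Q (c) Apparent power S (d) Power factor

Step 1 — Angular frequency: ω = 2π·f = 2π·1700 = 1.068e+04 rad/s.
Step 2 — Component impedances:
  R: Z = R = 2060 Ω
  L: Z = jωL = j·1.068e+04·0.00129 = 0 + j13.78 Ω
Step 3 — Series combination: Z_total = R + L = 2060 + j13.78 Ω = 2060∠0.4° Ω.
Step 4 — Source phasor: V = 12∠60.2° V = 5.964 + j10.41 V.
Step 5 — Current: I = V / Z = 0.002929 + j0.005035 A = 0.005825∠59.8° A.
Step 6 — Complex power: S = V·I* = 0.0699 + j0.0004675 VA.
Step 7 — Real power: P = Re(S) = 0.0699 W.
Step 8 — Reactive power: Q = Im(S) = 0.0004675 VAR.
Step 9 — Apparent power: |S| = 0.0699 VA.
Step 10 — Power factor: PF = P/|S| = 1 (lagging).

(a) P = 0.0699 W  (b) Q = 0.0004675 VAR  (c) S = 0.0699 VA  (d) PF = 1 (lagging)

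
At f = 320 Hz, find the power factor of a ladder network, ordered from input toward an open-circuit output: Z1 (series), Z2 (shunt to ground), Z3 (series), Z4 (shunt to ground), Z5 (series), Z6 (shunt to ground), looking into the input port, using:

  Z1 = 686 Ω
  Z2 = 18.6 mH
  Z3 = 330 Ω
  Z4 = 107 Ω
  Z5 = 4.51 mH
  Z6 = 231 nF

Step 1 — Angular frequency: ω = 2π·f = 2π·320 = 2011 rad/s.
Step 2 — Component impedances:
  Z1: Z = R = 686 Ω
  Z2: Z = jωL = j·2011·0.0186 = 0 + j37.4 Ω
  Z3: Z = R = 330 Ω
  Z4: Z = R = 107 Ω
  Z5: Z = jωL = j·2011·0.00451 = 0 + j9.068 Ω
  Z6: Z = 1/(jωC) = -j/(ω·C) = 0 - j2153 Ω
Step 3 — Ladder network (open output): work backward from the far end, alternating series and parallel combinations. Z_in = 689.2 + j37.16 Ω = 690.2∠3.1° Ω.
Step 4 — Power factor: PF = cos(φ) = Re(Z)/|Z| = 689.185/690.186 = 0.9985.
Step 5 — Type: Im(Z) = 37.16 ⇒ lagging (phase φ = 3.1°).

PF = 0.9985 (lagging, φ = 3.1°)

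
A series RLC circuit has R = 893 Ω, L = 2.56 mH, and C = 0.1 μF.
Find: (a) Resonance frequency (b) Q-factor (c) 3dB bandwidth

Step 1 — Resonance: ω₀ = 1/√(LC) = 1/√(0.00256·1e-07) = 6.25e+04 rad/s.
Step 2 — f₀ = ω₀/(2π) = 9947 Hz.
Step 3 — Series Q: Q = ω₀L/R = 6.25e+04·0.00256/893 = 0.1792.
Step 4 — Bandwidth: Δω = ω₀/Q = 3.488e+05 rad/s; BW = Δω/(2π) = 5.552e+04 Hz.

(a) f₀ = 9947 Hz  (b) Q = 0.1792  (c) BW = 5.552e+04 Hz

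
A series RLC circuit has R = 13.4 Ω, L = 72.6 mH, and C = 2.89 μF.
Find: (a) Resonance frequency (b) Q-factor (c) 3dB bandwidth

Step 1 — Resonance: ω₀ = 1/√(LC) = 1/√(0.0726·2.89e-06) = 2183 rad/s.
Step 2 — f₀ = ω₀/(2π) = 347.5 Hz.
Step 3 — Series Q: Q = ω₀L/R = 2183·0.0726/13.4 = 11.83.
Step 4 — Bandwidth: Δω = ω₀/Q = 184.6 rad/s; BW = Δω/(2π) = 29.38 Hz.

(a) f₀ = 347.5 Hz  (b) Q = 11.83  (c) BW = 29.38 Hz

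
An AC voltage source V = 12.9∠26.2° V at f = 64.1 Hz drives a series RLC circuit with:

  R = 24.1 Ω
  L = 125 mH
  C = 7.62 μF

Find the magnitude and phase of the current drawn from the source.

Step 1 — Angular frequency: ω = 2π·f = 2π·64.1 = 402.8 rad/s.
Step 2 — Component impedances:
  R: Z = R = 24.1 Ω
  L: Z = jωL = j·402.8·0.125 = 0 + j50.34 Ω
  C: Z = 1/(jωC) = -j/(ω·C) = 0 - j325.8 Ω
Step 3 — Series combination: Z_total = R + L + C = 24.1 - j275.5 Ω = 276.6∠-85.0° Ω.
Step 4 — Source phasor: V = 12.9∠26.2° V = 11.57 + j5.695 V.
Step 5 — Ohm's law: I = V / Z_total = (11.57 + j5.695) / (24.1 - j275.5) = -0.01687 + j0.04349 A.
Step 6 — Convert to polar: |I| = 0.04665 A, ∠I = 111.2°.

I = 0.04665∠111.2° A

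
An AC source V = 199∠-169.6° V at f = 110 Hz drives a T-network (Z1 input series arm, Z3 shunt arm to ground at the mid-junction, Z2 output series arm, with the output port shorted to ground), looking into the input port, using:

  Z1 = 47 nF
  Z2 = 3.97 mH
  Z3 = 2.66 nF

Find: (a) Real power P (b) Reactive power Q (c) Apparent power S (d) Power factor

Step 1 — Angular frequency: ω = 2π·f = 2π·110 = 691.2 rad/s.
Step 2 — Component impedances:
  Z1: Z = 1/(jωC) = -j/(ω·C) = 0 - j3.078e+04 Ω
  Z2: Z = jωL = j·691.2·0.00397 = 0 + j2.744 Ω
  Z3: Z = 1/(jωC) = -j/(ω·C) = 0 - j5.439e+05 Ω
Step 3 — With the output port shorted to ground, the output series arm Z2 runs from the junction to ground; the shunt arm Z3 also runs from the junction to ground. They appear in parallel: Z3 || Z2 = 0 + j2.744 Ω.
Step 4 — Series with input arm Z1: Z_in = Z1 + (Z3 || Z2) = 0 - j3.078e+04 Ω = 3.078e+04∠-90.0° Ω.
Step 5 — Source phasor: V = 199∠-169.6° V = -195.7 - j35.92 V.
Step 6 — Current: I = V / Z = 0.001167 - j0.006359 A = 0.006465∠-79.6° A.
Step 7 — Complex power: S = V·I* = 0 - j1.287 VA.
Step 8 — Real power: P = Re(S) = 0 W.
Step 9 — Reactive power: Q = Im(S) = -1.287 VAR.
Step 10 — Apparent power: |S| = 1.287 VA.
Step 11 — Power factor: PF = P/|S| = 0 (leading).

(a) P = 0 W  (b) Q = -1.287 VAR  (c) S = 1.287 VA  (d) PF = 0 (leading)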